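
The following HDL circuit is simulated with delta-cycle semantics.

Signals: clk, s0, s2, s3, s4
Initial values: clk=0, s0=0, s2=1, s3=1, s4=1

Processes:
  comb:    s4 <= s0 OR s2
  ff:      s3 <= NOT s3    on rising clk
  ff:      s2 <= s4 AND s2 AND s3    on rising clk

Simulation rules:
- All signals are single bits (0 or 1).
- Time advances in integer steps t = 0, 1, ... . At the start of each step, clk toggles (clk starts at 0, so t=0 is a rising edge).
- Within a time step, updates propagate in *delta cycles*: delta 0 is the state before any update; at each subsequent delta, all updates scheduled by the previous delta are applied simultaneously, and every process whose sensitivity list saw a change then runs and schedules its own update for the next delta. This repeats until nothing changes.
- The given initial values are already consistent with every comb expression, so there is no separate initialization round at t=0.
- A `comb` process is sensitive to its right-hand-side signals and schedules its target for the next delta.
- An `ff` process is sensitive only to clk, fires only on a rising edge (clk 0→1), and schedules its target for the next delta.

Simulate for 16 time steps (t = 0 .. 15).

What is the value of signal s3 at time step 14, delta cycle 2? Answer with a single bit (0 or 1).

1

t0.Δ0 s4=1 s3=1 clk=0 s0=0 s2=1
t0.Δ1 s4=1 s3=1 clk=1 s0=0 s2=1
t0.Δ2 s4=1 s3=0 clk=1 s0=0 s2=1
t1.Δ0 s4=1 s3=0 clk=1 s0=0 s2=1
t1.Δ1 s4=1 s3=0 clk=0 s0=0 s2=1
t2.Δ0 s4=1 s3=0 clk=0 s0=0 s2=1
t2.Δ1 s4=1 s3=0 clk=1 s0=0 s2=1
t2.Δ2 s4=1 s3=1 clk=1 s0=0 s2=0
t2.Δ3 s4=0 s3=1 clk=1 s0=0 s2=0
t3.Δ0 s4=0 s3=1 clk=1 s0=0 s2=0
t3.Δ1 s4=0 s3=1 clk=0 s0=0 s2=0
t4.Δ0 s4=0 s3=1 clk=0 s0=0 s2=0
t4.Δ1 s4=0 s3=1 clk=1 s0=0 s2=0
t4.Δ2 s4=0 s3=0 clk=1 s0=0 s2=0
t5.Δ0 s4=0 s3=0 clk=1 s0=0 s2=0
t5.Δ1 s4=0 s3=0 clk=0 s0=0 s2=0
t6.Δ0 s4=0 s3=0 clk=0 s0=0 s2=0
t6.Δ1 s4=0 s3=0 clk=1 s0=0 s2=0
t6.Δ2 s4=0 s3=1 clk=1 s0=0 s2=0
t7.Δ0 s4=0 s3=1 clk=1 s0=0 s2=0
t7.Δ1 s4=0 s3=1 clk=0 s0=0 s2=0
t8.Δ0 s4=0 s3=1 clk=0 s0=0 s2=0
t8.Δ1 s4=0 s3=1 clk=1 s0=0 s2=0
t8.Δ2 s4=0 s3=0 clk=1 s0=0 s2=0
t9.Δ0 s4=0 s3=0 clk=1 s0=0 s2=0
t9.Δ1 s4=0 s3=0 clk=0 s0=0 s2=0
t10.Δ0 s4=0 s3=0 clk=0 s0=0 s2=0
t10.Δ1 s4=0 s3=0 clk=1 s0=0 s2=0
t10.Δ2 s4=0 s3=1 clk=1 s0=0 s2=0
t11.Δ0 s4=0 s3=1 clk=1 s0=0 s2=0
t11.Δ1 s4=0 s3=1 clk=0 s0=0 s2=0
t12.Δ0 s4=0 s3=1 clk=0 s0=0 s2=0
t12.Δ1 s4=0 s3=1 clk=1 s0=0 s2=0
t12.Δ2 s4=0 s3=0 clk=1 s0=0 s2=0
t13.Δ0 s4=0 s3=0 clk=1 s0=0 s2=0
t13.Δ1 s4=0 s3=0 clk=0 s0=0 s2=0
t14.Δ0 s4=0 s3=0 clk=0 s0=0 s2=0
t14.Δ1 s4=0 s3=0 clk=1 s0=0 s2=0
t14.Δ2 s4=0 s3=1 clk=1 s0=0 s2=0
t15.Δ0 s4=0 s3=1 clk=1 s0=0 s2=0
t15.Δ1 s4=0 s3=1 clk=0 s0=0 s2=0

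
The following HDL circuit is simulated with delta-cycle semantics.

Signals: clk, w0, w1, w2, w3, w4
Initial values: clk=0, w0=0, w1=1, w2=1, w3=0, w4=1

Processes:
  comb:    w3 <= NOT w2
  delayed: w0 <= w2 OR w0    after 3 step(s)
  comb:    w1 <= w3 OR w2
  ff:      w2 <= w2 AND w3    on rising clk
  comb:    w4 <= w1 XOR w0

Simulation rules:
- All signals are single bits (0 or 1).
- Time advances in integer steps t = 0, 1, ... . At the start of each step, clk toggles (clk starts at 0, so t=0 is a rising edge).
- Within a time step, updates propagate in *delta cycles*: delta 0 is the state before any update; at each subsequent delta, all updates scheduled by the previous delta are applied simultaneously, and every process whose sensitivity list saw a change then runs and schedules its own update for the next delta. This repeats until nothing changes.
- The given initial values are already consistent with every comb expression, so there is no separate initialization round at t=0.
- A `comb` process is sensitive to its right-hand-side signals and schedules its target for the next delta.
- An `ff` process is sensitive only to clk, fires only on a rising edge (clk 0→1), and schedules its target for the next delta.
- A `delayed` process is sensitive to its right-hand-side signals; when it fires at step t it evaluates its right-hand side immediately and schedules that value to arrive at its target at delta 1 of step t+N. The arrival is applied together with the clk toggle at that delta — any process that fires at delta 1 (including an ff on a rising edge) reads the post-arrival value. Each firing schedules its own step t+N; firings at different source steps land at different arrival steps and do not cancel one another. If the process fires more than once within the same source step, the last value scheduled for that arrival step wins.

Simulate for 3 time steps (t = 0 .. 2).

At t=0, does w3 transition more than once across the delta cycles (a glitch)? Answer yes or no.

no

t0.Δ0 w2=1 w4=1 clk=0 w0=0 w1=1 w3=0
t0.Δ1 w2=1 w4=1 clk=1 w0=0 w1=1 w3=0
t0.Δ2 w2=0 w4=1 clk=1 w0=0 w1=1 w3=0
t0.Δ3 w2=0 w4=1 clk=1 w0=0 w1=0 w3=1
t0.Δ4 w2=0 w4=0 clk=1 w0=0 w1=1 w3=1
t0.Δ5 w2=0 w4=1 clk=1 w0=0 w1=1 w3=1
t1.Δ0 w2=0 w4=1 clk=1 w0=0 w1=1 w3=1
t1.Δ1 w2=0 w4=1 clk=0 w0=0 w1=1 w3=1
t2.Δ0 w2=0 w4=1 clk=0 w0=0 w1=1 w3=1
t2.Δ1 w2=0 w4=1 clk=1 w0=0 w1=1 w3=1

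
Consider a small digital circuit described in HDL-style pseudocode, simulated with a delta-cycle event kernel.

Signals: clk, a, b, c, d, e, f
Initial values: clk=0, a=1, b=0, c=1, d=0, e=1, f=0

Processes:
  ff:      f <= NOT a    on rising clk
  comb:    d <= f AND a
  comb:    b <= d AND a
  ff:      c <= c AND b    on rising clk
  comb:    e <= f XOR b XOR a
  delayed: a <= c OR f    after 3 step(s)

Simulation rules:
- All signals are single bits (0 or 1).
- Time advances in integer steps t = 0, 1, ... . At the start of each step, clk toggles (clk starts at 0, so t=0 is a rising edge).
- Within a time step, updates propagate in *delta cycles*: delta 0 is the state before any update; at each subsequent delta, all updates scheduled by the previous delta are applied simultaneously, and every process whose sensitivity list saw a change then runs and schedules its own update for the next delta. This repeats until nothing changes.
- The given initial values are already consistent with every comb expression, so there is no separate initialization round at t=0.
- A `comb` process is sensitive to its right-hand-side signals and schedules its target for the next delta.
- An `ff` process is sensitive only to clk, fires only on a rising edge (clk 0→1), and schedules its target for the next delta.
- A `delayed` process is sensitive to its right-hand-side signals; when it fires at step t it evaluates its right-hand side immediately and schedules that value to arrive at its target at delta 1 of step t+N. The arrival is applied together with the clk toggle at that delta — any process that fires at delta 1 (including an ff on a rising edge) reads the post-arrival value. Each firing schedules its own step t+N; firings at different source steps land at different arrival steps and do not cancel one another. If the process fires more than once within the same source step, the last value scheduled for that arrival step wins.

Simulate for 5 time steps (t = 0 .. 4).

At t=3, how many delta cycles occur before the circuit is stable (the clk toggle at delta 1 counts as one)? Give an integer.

2

t=0 Δ0: f=0 c=1 b=0 d=0 a=1 e=1 clk=0
  Δ1: clk:0→1
  Δ2: c:1→0
  (2Δ to stable)
t=1 Δ0: f=0 c=0 b=0 d=0 a=1 e=1 clk=1
  Δ1: clk:1→0
  (1Δ to stable)
t=2 Δ0: f=0 c=0 b=0 d=0 a=1 e=1 clk=0
  Δ1: clk:0→1
  (1Δ to stable)
t=3 Δ0: f=0 c=0 b=0 d=0 a=1 e=1 clk=1
  Δ1: a:1→0, clk:1→0
  Δ2: e:1→0
  (2Δ to stable)
t=4 Δ0: f=0 c=0 b=0 d=0 a=0 e=0 clk=0
  Δ1: clk:0→1
  Δ2: f:0→1
  Δ3: e:0→1
  (3Δ to stable)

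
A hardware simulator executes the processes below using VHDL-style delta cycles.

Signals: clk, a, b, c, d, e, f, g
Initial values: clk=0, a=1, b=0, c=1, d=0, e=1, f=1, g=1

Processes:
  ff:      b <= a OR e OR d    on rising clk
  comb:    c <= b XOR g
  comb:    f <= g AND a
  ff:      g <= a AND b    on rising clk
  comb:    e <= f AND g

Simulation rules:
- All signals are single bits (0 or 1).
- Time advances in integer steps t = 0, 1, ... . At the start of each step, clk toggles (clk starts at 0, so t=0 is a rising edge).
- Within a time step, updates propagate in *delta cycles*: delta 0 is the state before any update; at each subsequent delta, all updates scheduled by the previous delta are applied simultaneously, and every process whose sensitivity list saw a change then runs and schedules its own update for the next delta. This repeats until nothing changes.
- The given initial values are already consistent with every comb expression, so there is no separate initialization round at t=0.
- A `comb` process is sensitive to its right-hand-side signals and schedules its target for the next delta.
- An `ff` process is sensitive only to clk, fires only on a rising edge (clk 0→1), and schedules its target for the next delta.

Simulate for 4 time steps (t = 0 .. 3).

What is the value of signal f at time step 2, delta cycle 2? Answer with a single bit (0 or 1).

t0.Δ0 b=0 c=1 e=1 clk=0 a=1 g=1 d=0 f=1
t0.Δ1 b=0 c=1 e=1 clk=1 a=1 g=1 d=0 f=1
t0.Δ2 b=1 c=1 e=1 clk=1 a=1 g=0 d=0 f=1
t0.Δ3 b=1 c=1 e=0 clk=1 a=1 g=0 d=0 f=0
t1.Δ0 b=1 c=1 e=0 clk=1 a=1 g=0 d=0 f=0
t1.Δ1 b=1 c=1 e=0 clk=0 a=1 g=0 d=0 f=0
t2.Δ0 b=1 c=1 e=0 clk=0 a=1 g=0 d=0 f=0
t2.Δ1 b=1 c=1 e=0 clk=1 a=1 g=0 d=0 f=0
t2.Δ2 b=1 c=1 e=0 clk=1 a=1 g=1 d=0 f=0
t2.Δ3 b=1 c=0 e=0 clk=1 a=1 g=1 d=0 f=1
t2.Δ4 b=1 c=0 e=1 clk=1 a=1 g=1 d=0 f=1
t3.Δ0 b=1 c=0 e=1 clk=1 a=1 g=1 d=0 f=1
t3.Δ1 b=1 c=0 e=1 clk=0 a=1 g=1 d=0 f=1

0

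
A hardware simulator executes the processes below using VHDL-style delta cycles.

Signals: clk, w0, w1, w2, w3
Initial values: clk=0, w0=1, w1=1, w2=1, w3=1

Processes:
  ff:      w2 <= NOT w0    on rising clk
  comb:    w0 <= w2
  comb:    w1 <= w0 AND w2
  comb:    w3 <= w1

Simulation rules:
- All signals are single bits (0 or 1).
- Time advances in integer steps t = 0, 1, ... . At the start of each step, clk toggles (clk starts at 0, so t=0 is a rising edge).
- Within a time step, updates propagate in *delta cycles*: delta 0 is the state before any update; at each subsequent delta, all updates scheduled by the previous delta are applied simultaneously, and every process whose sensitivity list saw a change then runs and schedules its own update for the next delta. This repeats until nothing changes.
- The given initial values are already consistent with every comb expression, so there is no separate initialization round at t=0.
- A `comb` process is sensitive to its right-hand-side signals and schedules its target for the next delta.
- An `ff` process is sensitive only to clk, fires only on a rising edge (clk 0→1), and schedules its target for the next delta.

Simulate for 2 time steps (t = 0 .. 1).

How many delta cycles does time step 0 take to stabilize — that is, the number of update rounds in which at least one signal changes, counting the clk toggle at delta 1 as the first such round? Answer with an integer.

4

t=0 Δ0: w3=1 w1=1 w2=1 clk=0 w0=1
  Δ1: clk:0→1
  Δ2: w2:1→0
  Δ3: w1:1→0, w0:1→0
  Δ4: w3:1→0
  (4Δ to stable)
t=1 Δ0: w3=0 w1=0 w2=0 clk=1 w0=0
  Δ1: clk:1→0
  (1Δ to stable)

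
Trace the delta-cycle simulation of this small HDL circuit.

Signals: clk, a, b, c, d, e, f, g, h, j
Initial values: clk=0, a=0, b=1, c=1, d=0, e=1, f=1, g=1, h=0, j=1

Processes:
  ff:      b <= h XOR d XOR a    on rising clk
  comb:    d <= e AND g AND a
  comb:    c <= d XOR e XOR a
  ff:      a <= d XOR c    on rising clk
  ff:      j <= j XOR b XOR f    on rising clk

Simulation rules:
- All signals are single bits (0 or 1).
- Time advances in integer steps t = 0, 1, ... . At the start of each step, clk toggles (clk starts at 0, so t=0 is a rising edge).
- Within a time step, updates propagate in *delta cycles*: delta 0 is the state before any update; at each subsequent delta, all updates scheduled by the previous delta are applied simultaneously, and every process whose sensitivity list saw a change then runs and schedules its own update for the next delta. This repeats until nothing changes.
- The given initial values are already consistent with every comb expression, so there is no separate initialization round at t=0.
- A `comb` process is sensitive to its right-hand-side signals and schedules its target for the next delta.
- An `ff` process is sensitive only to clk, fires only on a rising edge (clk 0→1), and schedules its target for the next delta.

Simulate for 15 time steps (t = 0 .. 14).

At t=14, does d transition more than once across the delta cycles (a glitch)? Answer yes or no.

t=0 Δ0: c=1 clk=0 h=0 a=0 j=1 f=1 b=1 d=0 e=1 g=1
  Δ1: clk:0→1
  Δ2: a:0→1, b:1→0
  Δ3: c:1→0, d:0→1
  Δ4: c:0→1
  (4Δ to stable)
t=1 Δ0: c=1 clk=1 h=0 a=1 j=1 f=1 b=0 d=1 e=1 g=1
  Δ1: clk:1→0
  (1Δ to stable)
t=2 Δ0: c=1 clk=0 h=0 a=1 j=1 f=1 b=0 d=1 e=1 g=1
  Δ1: clk:0→1
  Δ2: a:1→0, j:1→0
  Δ3: c:1→0, d:1→0
  Δ4: c:0→1
  (4Δ to stable)
t=3 Δ0: c=1 clk=1 h=0 a=0 j=0 f=1 b=0 d=0 e=1 g=1
  Δ1: clk:1→0
  (1Δ to stable)
t=4 Δ0: c=1 clk=0 h=0 a=0 j=0 f=1 b=0 d=0 e=1 g=1
  Δ1: clk:0→1
  Δ2: a:0→1, j:0→1
  Δ3: c:1→0, d:0→1
  Δ4: c:0→1
  (4Δ to stable)
t=5 Δ0: c=1 clk=1 h=0 a=1 j=1 f=1 b=0 d=1 e=1 g=1
  Δ1: clk:1→0
  (1Δ to stable)
t=6 Δ0: c=1 clk=0 h=0 a=1 j=1 f=1 b=0 d=1 e=1 g=1
  Δ1: clk:0→1
  Δ2: a:1→0, j:1→0
  Δ3: c:1→0, d:1→0
  Δ4: c:0→1
  (4Δ to stable)
t=7 Δ0: c=1 clk=1 h=0 a=0 j=0 f=1 b=0 d=0 e=1 g=1
  Δ1: clk:1→0
  (1Δ to stable)
t=8 Δ0: c=1 clk=0 h=0 a=0 j=0 f=1 b=0 d=0 e=1 g=1
  Δ1: clk:0→1
  Δ2: a:0→1, j:0→1
  Δ3: c:1→0, d:0→1
  Δ4: c:0→1
  (4Δ to stable)
t=9 Δ0: c=1 clk=1 h=0 a=1 j=1 f=1 b=0 d=1 e=1 g=1
  Δ1: clk:1→0
  (1Δ to stable)
t=10 Δ0: c=1 clk=0 h=0 a=1 j=1 f=1 b=0 d=1 e=1 g=1
  Δ1: clk:0→1
  Δ2: a:1→0, j:1→0
  Δ3: c:1→0, d:1→0
  Δ4: c:0→1
  (4Δ to stable)
t=11 Δ0: c=1 clk=1 h=0 a=0 j=0 f=1 b=0 d=0 e=1 g=1
  Δ1: clk:1→0
  (1Δ to stable)
t=12 Δ0: c=1 clk=0 h=0 a=0 j=0 f=1 b=0 d=0 e=1 g=1
  Δ1: clk:0→1
  Δ2: a:0→1, j:0→1
  Δ3: c:1→0, d:0→1
  Δ4: c:0→1
  (4Δ to stable)
t=13 Δ0: c=1 clk=1 h=0 a=1 j=1 f=1 b=0 d=1 e=1 g=1
  Δ1: clk:1→0
  (1Δ to stable)
t=14 Δ0: c=1 clk=0 h=0 a=1 j=1 f=1 b=0 d=1 e=1 g=1
  Δ1: clk:0→1
  Δ2: a:1→0, j:1→0
  Δ3: c:1→0, d:1→0
  Δ4: c:0→1
  (4Δ to stable)

no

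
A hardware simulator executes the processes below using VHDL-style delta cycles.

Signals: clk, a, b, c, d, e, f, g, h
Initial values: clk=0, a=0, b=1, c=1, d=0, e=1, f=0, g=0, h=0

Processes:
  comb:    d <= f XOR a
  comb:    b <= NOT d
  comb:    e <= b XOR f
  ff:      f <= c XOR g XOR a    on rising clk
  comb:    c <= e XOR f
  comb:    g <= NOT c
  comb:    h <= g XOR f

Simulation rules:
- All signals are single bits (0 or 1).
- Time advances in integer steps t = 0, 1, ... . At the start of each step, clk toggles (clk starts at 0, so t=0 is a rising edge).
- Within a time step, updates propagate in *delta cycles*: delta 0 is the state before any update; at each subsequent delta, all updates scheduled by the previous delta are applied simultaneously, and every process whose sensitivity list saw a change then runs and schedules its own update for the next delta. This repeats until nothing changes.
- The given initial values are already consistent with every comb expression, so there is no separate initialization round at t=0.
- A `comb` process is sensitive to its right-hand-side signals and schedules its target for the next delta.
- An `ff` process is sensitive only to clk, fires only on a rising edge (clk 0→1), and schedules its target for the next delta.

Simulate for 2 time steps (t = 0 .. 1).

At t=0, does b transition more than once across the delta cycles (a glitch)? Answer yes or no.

no

t0.Δ0 d=0 c=1 e=1 clk=0 b=1 h=0 g=0 f=0 a=0
t0.Δ1 d=0 c=1 e=1 clk=1 b=1 h=0 g=0 f=0 a=0
t0.Δ2 d=0 c=1 e=1 clk=1 b=1 h=0 g=0 f=1 a=0
t0.Δ3 d=1 c=0 e=0 clk=1 b=1 h=1 g=0 f=1 a=0
t0.Δ4 d=1 c=1 e=0 clk=1 b=0 h=1 g=1 f=1 a=0
t0.Δ5 d=1 c=1 e=1 clk=1 b=0 h=0 g=0 f=1 a=0
t0.Δ6 d=1 c=0 e=1 clk=1 b=0 h=1 g=0 f=1 a=0
t0.Δ7 d=1 c=0 e=1 clk=1 b=0 h=1 g=1 f=1 a=0
t0.Δ8 d=1 c=0 e=1 clk=1 b=0 h=0 g=1 f=1 a=0
t1.Δ0 d=1 c=0 e=1 clk=1 b=0 h=0 g=1 f=1 a=0
t1.Δ1 d=1 c=0 e=1 clk=0 b=0 h=0 g=1 f=1 a=0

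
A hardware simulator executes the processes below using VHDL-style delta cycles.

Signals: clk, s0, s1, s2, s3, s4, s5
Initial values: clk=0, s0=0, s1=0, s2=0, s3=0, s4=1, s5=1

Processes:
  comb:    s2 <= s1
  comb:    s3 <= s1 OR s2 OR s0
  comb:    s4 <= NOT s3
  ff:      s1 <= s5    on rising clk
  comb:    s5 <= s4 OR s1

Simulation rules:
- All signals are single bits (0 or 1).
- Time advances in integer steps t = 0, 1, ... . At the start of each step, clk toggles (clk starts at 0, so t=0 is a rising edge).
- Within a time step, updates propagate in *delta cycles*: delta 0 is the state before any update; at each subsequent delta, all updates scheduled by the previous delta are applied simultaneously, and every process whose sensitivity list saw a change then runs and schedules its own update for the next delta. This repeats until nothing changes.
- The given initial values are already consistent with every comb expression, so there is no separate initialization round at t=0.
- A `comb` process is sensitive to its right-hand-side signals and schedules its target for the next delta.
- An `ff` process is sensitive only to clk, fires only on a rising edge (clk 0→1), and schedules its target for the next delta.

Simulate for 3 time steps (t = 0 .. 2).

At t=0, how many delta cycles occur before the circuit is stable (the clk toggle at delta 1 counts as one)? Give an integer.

4

[bits: s4,s2,s1,s0,s3,clk,s5]
t=0: Δ0=1000001 Δ1=1000011 Δ2=1010011 Δ3=1110111 Δ4=0110111 | 4Δ
t=1: Δ0=0110111 Δ1=0110101 | 1Δ
t=2: Δ0=0110101 Δ1=0110111 | 1Δ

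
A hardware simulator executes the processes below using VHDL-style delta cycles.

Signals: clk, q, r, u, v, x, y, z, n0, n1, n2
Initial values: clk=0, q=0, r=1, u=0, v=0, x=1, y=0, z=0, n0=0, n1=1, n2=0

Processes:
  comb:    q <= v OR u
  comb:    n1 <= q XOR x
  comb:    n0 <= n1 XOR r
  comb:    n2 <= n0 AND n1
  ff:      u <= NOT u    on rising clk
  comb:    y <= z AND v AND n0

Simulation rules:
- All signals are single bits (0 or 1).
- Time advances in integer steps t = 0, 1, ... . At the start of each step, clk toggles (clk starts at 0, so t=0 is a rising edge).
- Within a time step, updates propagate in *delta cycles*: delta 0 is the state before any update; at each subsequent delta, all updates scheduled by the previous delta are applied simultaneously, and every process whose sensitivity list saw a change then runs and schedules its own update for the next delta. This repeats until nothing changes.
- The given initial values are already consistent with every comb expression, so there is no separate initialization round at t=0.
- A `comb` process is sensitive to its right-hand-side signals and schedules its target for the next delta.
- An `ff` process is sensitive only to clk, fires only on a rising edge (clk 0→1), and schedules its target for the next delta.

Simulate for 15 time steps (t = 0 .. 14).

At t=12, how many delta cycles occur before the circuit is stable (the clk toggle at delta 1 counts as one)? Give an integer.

5

t0.Δ0 r=1 v=0 q=0 n0=0 n2=0 u=0 z=0 clk=0 n1=1 y=0 x=1
t0.Δ1 r=1 v=0 q=0 n0=0 n2=0 u=0 z=0 clk=1 n1=1 y=0 x=1
t0.Δ2 r=1 v=0 q=0 n0=0 n2=0 u=1 z=0 clk=1 n1=1 y=0 x=1
t0.Δ3 r=1 v=0 q=1 n0=0 n2=0 u=1 z=0 clk=1 n1=1 y=0 x=1
t0.Δ4 r=1 v=0 q=1 n0=0 n2=0 u=1 z=0 clk=1 n1=0 y=0 x=1
t0.Δ5 r=1 v=0 q=1 n0=1 n2=0 u=1 z=0 clk=1 n1=0 y=0 x=1
t1.Δ0 r=1 v=0 q=1 n0=1 n2=0 u=1 z=0 clk=1 n1=0 y=0 x=1
t1.Δ1 r=1 v=0 q=1 n0=1 n2=0 u=1 z=0 clk=0 n1=0 y=0 x=1
t2.Δ0 r=1 v=0 q=1 n0=1 n2=0 u=1 z=0 clk=0 n1=0 y=0 x=1
t2.Δ1 r=1 v=0 q=1 n0=1 n2=0 u=1 z=0 clk=1 n1=0 y=0 x=1
t2.Δ2 r=1 v=0 q=1 n0=1 n2=0 u=0 z=0 clk=1 n1=0 y=0 x=1
t2.Δ3 r=1 v=0 q=0 n0=1 n2=0 u=0 z=0 clk=1 n1=0 y=0 x=1
t2.Δ4 r=1 v=0 q=0 n0=1 n2=0 u=0 z=0 clk=1 n1=1 y=0 x=1
t2.Δ5 r=1 v=0 q=0 n0=0 n2=1 u=0 z=0 clk=1 n1=1 y=0 x=1
t2.Δ6 r=1 v=0 q=0 n0=0 n2=0 u=0 z=0 clk=1 n1=1 y=0 x=1
t3.Δ0 r=1 v=0 q=0 n0=0 n2=0 u=0 z=0 clk=1 n1=1 y=0 x=1
t3.Δ1 r=1 v=0 q=0 n0=0 n2=0 u=0 z=0 clk=0 n1=1 y=0 x=1
t4.Δ0 r=1 v=0 q=0 n0=0 n2=0 u=0 z=0 clk=0 n1=1 y=0 x=1
t4.Δ1 r=1 v=0 q=0 n0=0 n2=0 u=0 z=0 clk=1 n1=1 y=0 x=1
t4.Δ2 r=1 v=0 q=0 n0=0 n2=0 u=1 z=0 clk=1 n1=1 y=0 x=1
t4.Δ3 r=1 v=0 q=1 n0=0 n2=0 u=1 z=0 clk=1 n1=1 y=0 x=1
t4.Δ4 r=1 v=0 q=1 n0=0 n2=0 u=1 z=0 clk=1 n1=0 y=0 x=1
t4.Δ5 r=1 v=0 q=1 n0=1 n2=0 u=1 z=0 clk=1 n1=0 y=0 x=1
t5.Δ0 r=1 v=0 q=1 n0=1 n2=0 u=1 z=0 clk=1 n1=0 y=0 x=1
t5.Δ1 r=1 v=0 q=1 n0=1 n2=0 u=1 z=0 clk=0 n1=0 y=0 x=1
t6.Δ0 r=1 v=0 q=1 n0=1 n2=0 u=1 z=0 clk=0 n1=0 y=0 x=1
t6.Δ1 r=1 v=0 q=1 n0=1 n2=0 u=1 z=0 clk=1 n1=0 y=0 x=1
t6.Δ2 r=1 v=0 q=1 n0=1 n2=0 u=0 z=0 clk=1 n1=0 y=0 x=1
t6.Δ3 r=1 v=0 q=0 n0=1 n2=0 u=0 z=0 clk=1 n1=0 y=0 x=1
t6.Δ4 r=1 v=0 q=0 n0=1 n2=0 u=0 z=0 clk=1 n1=1 y=0 x=1
t6.Δ5 r=1 v=0 q=0 n0=0 n2=1 u=0 z=0 clk=1 n1=1 y=0 x=1
t6.Δ6 r=1 v=0 q=0 n0=0 n2=0 u=0 z=0 clk=1 n1=1 y=0 x=1
t7.Δ0 r=1 v=0 q=0 n0=0 n2=0 u=0 z=0 clk=1 n1=1 y=0 x=1
t7.Δ1 r=1 v=0 q=0 n0=0 n2=0 u=0 z=0 clk=0 n1=1 y=0 x=1
t8.Δ0 r=1 v=0 q=0 n0=0 n2=0 u=0 z=0 clk=0 n1=1 y=0 x=1
t8.Δ1 r=1 v=0 q=0 n0=0 n2=0 u=0 z=0 clk=1 n1=1 y=0 x=1
t8.Δ2 r=1 v=0 q=0 n0=0 n2=0 u=1 z=0 clk=1 n1=1 y=0 x=1
t8.Δ3 r=1 v=0 q=1 n0=0 n2=0 u=1 z=0 clk=1 n1=1 y=0 x=1
t8.Δ4 r=1 v=0 q=1 n0=0 n2=0 u=1 z=0 clk=1 n1=0 y=0 x=1
t8.Δ5 r=1 v=0 q=1 n0=1 n2=0 u=1 z=0 clk=1 n1=0 y=0 x=1
t9.Δ0 r=1 v=0 q=1 n0=1 n2=0 u=1 z=0 clk=1 n1=0 y=0 x=1
t9.Δ1 r=1 v=0 q=1 n0=1 n2=0 u=1 z=0 clk=0 n1=0 y=0 x=1
t10.Δ0 r=1 v=0 q=1 n0=1 n2=0 u=1 z=0 clk=0 n1=0 y=0 x=1
t10.Δ1 r=1 v=0 q=1 n0=1 n2=0 u=1 z=0 clk=1 n1=0 y=0 x=1
t10.Δ2 r=1 v=0 q=1 n0=1 n2=0 u=0 z=0 clk=1 n1=0 y=0 x=1
t10.Δ3 r=1 v=0 q=0 n0=1 n2=0 u=0 z=0 clk=1 n1=0 y=0 x=1
t10.Δ4 r=1 v=0 q=0 n0=1 n2=0 u=0 z=0 clk=1 n1=1 y=0 x=1
t10.Δ5 r=1 v=0 q=0 n0=0 n2=1 u=0 z=0 clk=1 n1=1 y=0 x=1
t10.Δ6 r=1 v=0 q=0 n0=0 n2=0 u=0 z=0 clk=1 n1=1 y=0 x=1
t11.Δ0 r=1 v=0 q=0 n0=0 n2=0 u=0 z=0 clk=1 n1=1 y=0 x=1
t11.Δ1 r=1 v=0 q=0 n0=0 n2=0 u=0 z=0 clk=0 n1=1 y=0 x=1
t12.Δ0 r=1 v=0 q=0 n0=0 n2=0 u=0 z=0 clk=0 n1=1 y=0 x=1
t12.Δ1 r=1 v=0 q=0 n0=0 n2=0 u=0 z=0 clk=1 n1=1 y=0 x=1
t12.Δ2 r=1 v=0 q=0 n0=0 n2=0 u=1 z=0 clk=1 n1=1 y=0 x=1
t12.Δ3 r=1 v=0 q=1 n0=0 n2=0 u=1 z=0 clk=1 n1=1 y=0 x=1
t12.Δ4 r=1 v=0 q=1 n0=0 n2=0 u=1 z=0 clk=1 n1=0 y=0 x=1
t12.Δ5 r=1 v=0 q=1 n0=1 n2=0 u=1 z=0 clk=1 n1=0 y=0 x=1
t13.Δ0 r=1 v=0 q=1 n0=1 n2=0 u=1 z=0 clk=1 n1=0 y=0 x=1
t13.Δ1 r=1 v=0 q=1 n0=1 n2=0 u=1 z=0 clk=0 n1=0 y=0 x=1
t14.Δ0 r=1 v=0 q=1 n0=1 n2=0 u=1 z=0 clk=0 n1=0 y=0 x=1
t14.Δ1 r=1 v=0 q=1 n0=1 n2=0 u=1 z=0 clk=1 n1=0 y=0 x=1
t14.Δ2 r=1 v=0 q=1 n0=1 n2=0 u=0 z=0 clk=1 n1=0 y=0 x=1
t14.Δ3 r=1 v=0 q=0 n0=1 n2=0 u=0 z=0 clk=1 n1=0 y=0 x=1
t14.Δ4 r=1 v=0 q=0 n0=1 n2=0 u=0 z=0 clk=1 n1=1 y=0 x=1
t14.Δ5 r=1 v=0 q=0 n0=0 n2=1 u=0 z=0 clk=1 n1=1 y=0 x=1
t14.Δ6 r=1 v=0 q=0 n0=0 n2=0 u=0 z=0 clk=1 n1=1 y=0 x=1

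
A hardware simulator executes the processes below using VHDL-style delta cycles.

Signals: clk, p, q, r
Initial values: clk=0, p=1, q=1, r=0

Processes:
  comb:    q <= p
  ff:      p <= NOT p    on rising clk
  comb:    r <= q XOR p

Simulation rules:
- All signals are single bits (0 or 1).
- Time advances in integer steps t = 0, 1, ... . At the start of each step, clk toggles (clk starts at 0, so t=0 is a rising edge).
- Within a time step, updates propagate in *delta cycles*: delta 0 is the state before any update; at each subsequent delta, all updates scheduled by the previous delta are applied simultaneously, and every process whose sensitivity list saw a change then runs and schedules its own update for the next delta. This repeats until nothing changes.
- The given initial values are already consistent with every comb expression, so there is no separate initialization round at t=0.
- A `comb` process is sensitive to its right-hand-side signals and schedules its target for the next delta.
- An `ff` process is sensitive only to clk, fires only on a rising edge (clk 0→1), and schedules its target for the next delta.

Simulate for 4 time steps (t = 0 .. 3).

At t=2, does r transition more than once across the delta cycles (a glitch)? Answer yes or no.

t=0 Δ0: r=0 p=1 clk=0 q=1
  Δ1: clk:0→1
  Δ2: p:1→0
  Δ3: r:0→1, q:1→0
  Δ4: r:1→0
  (4Δ to stable)
t=1 Δ0: r=0 p=0 clk=1 q=0
  Δ1: clk:1→0
  (1Δ to stable)
t=2 Δ0: r=0 p=0 clk=0 q=0
  Δ1: clk:0→1
  Δ2: p:0→1
  Δ3: r:0→1, q:0→1
  Δ4: r:1→0
  (4Δ to stable)
t=3 Δ0: r=0 p=1 clk=1 q=1
  Δ1: clk:1→0
  (1Δ to stable)

yes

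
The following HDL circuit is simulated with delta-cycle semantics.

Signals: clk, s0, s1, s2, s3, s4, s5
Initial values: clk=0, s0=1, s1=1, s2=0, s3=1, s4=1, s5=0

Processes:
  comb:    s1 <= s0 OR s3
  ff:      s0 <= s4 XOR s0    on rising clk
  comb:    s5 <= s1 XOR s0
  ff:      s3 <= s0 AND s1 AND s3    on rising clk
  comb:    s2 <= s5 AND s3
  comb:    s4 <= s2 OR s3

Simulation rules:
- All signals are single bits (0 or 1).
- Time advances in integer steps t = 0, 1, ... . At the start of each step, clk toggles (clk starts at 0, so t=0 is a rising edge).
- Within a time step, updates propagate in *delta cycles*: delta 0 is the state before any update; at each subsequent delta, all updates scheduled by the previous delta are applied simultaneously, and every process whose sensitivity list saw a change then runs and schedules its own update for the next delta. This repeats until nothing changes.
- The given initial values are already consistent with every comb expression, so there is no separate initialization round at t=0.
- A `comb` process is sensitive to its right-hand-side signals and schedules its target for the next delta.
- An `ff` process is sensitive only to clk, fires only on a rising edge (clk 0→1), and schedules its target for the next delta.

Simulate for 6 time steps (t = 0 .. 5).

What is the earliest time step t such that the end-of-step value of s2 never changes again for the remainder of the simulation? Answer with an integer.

2

[bits: s5,s3,s0,clk,s1,s4,s2]
t=0: Δ0=0110110 Δ1=0111110 Δ2=0101110 Δ3=1101110 Δ4=1101111 | 4Δ
t=1: Δ0=1101111 Δ1=1100111 | 1Δ
t=2: Δ0=1100111 Δ1=1101111 Δ2=1011111 Δ3=0011110 Δ4=0011100 | 4Δ
t=3: Δ0=0011100 Δ1=0010100 | 1Δ
t=4: Δ0=0010100 Δ1=0011100 | 1Δ
t=5: Δ0=0011100 Δ1=0010100 | 1Δ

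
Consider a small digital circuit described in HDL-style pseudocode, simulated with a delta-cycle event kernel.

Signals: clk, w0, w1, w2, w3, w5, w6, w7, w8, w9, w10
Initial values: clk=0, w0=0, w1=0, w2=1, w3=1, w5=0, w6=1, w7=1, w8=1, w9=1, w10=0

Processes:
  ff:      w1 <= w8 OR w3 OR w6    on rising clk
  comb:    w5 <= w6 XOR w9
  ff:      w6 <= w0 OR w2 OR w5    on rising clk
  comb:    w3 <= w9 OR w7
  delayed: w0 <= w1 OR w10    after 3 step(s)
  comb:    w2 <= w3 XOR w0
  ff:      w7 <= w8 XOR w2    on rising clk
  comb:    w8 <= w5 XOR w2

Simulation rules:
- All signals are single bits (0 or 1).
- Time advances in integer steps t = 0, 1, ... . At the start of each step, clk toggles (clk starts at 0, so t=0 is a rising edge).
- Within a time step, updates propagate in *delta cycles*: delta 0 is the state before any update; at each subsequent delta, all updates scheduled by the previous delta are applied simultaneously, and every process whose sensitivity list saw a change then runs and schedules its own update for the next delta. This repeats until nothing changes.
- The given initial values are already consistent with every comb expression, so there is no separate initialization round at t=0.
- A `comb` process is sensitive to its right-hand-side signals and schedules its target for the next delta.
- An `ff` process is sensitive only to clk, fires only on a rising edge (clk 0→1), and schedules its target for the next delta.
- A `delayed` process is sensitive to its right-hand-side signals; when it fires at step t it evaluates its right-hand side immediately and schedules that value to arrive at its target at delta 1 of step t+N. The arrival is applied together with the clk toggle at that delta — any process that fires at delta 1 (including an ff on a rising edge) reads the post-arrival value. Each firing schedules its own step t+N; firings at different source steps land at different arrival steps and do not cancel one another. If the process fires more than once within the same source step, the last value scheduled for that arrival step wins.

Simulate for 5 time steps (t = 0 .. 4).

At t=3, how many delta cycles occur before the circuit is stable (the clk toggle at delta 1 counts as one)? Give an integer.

t0.Δ0 w2=1 w7=1 w3=1 w1=0 w10=0 clk=0 w6=1 w9=1 w5=0 w8=1 w0=0
t0.Δ1 w2=1 w7=1 w3=1 w1=0 w10=0 clk=1 w6=1 w9=1 w5=0 w8=1 w0=0
t0.Δ2 w2=1 w7=0 w3=1 w1=1 w10=0 clk=1 w6=1 w9=1 w5=0 w8=1 w0=0
t1.Δ0 w2=1 w7=0 w3=1 w1=1 w10=0 clk=1 w6=1 w9=1 w5=0 w8=1 w0=0
t1.Δ1 w2=1 w7=0 w3=1 w1=1 w10=0 clk=0 w6=1 w9=1 w5=0 w8=1 w0=0
t2.Δ0 w2=1 w7=0 w3=1 w1=1 w10=0 clk=0 w6=1 w9=1 w5=0 w8=1 w0=0
t2.Δ1 w2=1 w7=0 w3=1 w1=1 w10=0 clk=1 w6=1 w9=1 w5=0 w8=1 w0=0
t3.Δ0 w2=1 w7=0 w3=1 w1=1 w10=0 clk=1 w6=1 w9=1 w5=0 w8=1 w0=0
t3.Δ1 w2=1 w7=0 w3=1 w1=1 w10=0 clk=0 w6=1 w9=1 w5=0 w8=1 w0=1
t3.Δ2 w2=0 w7=0 w3=1 w1=1 w10=0 clk=0 w6=1 w9=1 w5=0 w8=1 w0=1
t3.Δ3 w2=0 w7=0 w3=1 w1=1 w10=0 clk=0 w6=1 w9=1 w5=0 w8=0 w0=1
t4.Δ0 w2=0 w7=0 w3=1 w1=1 w10=0 clk=0 w6=1 w9=1 w5=0 w8=0 w0=1
t4.Δ1 w2=0 w7=0 w3=1 w1=1 w10=0 clk=1 w6=1 w9=1 w5=0 w8=0 w0=1

3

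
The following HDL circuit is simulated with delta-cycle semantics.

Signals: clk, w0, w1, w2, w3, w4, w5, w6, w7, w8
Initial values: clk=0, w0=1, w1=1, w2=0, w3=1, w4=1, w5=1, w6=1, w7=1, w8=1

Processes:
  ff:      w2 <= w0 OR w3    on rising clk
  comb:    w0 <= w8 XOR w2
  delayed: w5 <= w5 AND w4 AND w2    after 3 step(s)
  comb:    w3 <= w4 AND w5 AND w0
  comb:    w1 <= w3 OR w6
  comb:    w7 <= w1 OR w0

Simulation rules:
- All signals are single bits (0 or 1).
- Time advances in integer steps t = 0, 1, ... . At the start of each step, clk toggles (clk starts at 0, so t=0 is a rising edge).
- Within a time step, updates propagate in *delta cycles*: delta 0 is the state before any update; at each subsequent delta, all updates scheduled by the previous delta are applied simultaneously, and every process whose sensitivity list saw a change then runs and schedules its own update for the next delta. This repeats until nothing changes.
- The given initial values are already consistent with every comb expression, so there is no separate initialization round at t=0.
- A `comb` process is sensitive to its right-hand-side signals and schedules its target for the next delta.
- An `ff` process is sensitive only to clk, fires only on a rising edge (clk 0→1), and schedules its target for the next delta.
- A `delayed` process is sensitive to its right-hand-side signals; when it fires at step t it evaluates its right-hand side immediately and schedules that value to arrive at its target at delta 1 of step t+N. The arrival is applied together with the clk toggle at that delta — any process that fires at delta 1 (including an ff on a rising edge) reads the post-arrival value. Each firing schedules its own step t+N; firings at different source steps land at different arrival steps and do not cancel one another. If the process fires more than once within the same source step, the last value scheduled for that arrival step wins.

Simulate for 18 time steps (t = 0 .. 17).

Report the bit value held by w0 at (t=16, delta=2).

1

[bits: w8,clk,w1,w0,w3,w2,w5,w6,w4,w7]
t=0: Δ0=1011101111 Δ1=1111101111 Δ2=1111111111 Δ3=1110111111 Δ4=1110011111 | 4Δ
t=1: Δ0=1110011111 Δ1=1010011111 | 1Δ
t=2: Δ0=1010011111 Δ1=1110011111 Δ2=1110001111 Δ3=1111001111 Δ4=1111101111 | 4Δ
t=3: Δ0=1111101111 Δ1=1011101111 | 1Δ
t=4: Δ0=1011101111 Δ1=1111101111 Δ2=1111111111 Δ3=1110111111 Δ4=1110011111 | 4Δ
t=5: Δ0=1110011111 Δ1=1010010111 | 1Δ
t=6: Δ0=1010010111 Δ1=1110010111 Δ2=1110000111 Δ3=1111000111 | 3Δ
t=7: Δ0=1111000111 Δ1=1011001111 Δ2=1011101111 | 2Δ
t=8: Δ0=1011101111 Δ1=1111100111 Δ2=1111010111 Δ3=1110010111 | 3Δ
t=9: Δ0=1110010111 Δ1=1010010111 | 1Δ
t=10: Δ0=1010010111 Δ1=1110010111 Δ2=1110000111 Δ3=1111000111 | 3Δ
t=11: Δ0=1111000111 Δ1=1011000111 | 1Δ
t=12: Δ0=1011000111 Δ1=1111000111 Δ2=1111010111 Δ3=1110010111 | 3Δ
t=13: Δ0=1110010111 Δ1=1010010111 | 1Δ
t=14: Δ0=1010010111 Δ1=1110010111 Δ2=1110000111 Δ3=1111000111 | 3Δ
t=15: Δ0=1111000111 Δ1=1011000111 | 1Δ
t=16: Δ0=1011000111 Δ1=1111000111 Δ2=1111010111 Δ3=1110010111 | 3Δ
t=17: Δ0=1110010111 Δ1=1010010111 | 1Δ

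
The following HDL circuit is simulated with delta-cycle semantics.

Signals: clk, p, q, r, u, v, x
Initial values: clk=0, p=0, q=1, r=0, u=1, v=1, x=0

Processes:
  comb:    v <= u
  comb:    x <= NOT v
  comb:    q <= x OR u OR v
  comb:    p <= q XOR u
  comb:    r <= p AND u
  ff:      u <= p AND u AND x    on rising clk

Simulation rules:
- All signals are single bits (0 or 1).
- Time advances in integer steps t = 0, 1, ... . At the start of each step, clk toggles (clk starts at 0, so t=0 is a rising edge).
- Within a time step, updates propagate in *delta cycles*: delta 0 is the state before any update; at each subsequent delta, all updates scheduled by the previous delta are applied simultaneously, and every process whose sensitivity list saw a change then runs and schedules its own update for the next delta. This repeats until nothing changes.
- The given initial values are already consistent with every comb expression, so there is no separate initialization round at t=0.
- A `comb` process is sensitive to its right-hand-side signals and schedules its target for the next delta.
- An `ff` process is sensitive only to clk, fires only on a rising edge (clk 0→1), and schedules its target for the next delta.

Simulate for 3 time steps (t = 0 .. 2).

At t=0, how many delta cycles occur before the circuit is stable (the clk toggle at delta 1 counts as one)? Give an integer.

6

t=0 Δ0: v=1 x=0 q=1 u=1 clk=0 p=0 r=0
  Δ1: clk:0→1
  Δ2: u:1→0
  Δ3: v:1→0, p:0→1
  Δ4: x:0→1, q:1→0
  Δ5: q:0→1, p:1→0
  Δ6: p:0→1
  (6Δ to stable)
t=1 Δ0: v=0 x=1 q=1 u=0 clk=1 p=1 r=0
  Δ1: clk:1→0
  (1Δ to stable)
t=2 Δ0: v=0 x=1 q=1 u=0 clk=0 p=1 r=0
  Δ1: clk:0→1
  (1Δ to stable)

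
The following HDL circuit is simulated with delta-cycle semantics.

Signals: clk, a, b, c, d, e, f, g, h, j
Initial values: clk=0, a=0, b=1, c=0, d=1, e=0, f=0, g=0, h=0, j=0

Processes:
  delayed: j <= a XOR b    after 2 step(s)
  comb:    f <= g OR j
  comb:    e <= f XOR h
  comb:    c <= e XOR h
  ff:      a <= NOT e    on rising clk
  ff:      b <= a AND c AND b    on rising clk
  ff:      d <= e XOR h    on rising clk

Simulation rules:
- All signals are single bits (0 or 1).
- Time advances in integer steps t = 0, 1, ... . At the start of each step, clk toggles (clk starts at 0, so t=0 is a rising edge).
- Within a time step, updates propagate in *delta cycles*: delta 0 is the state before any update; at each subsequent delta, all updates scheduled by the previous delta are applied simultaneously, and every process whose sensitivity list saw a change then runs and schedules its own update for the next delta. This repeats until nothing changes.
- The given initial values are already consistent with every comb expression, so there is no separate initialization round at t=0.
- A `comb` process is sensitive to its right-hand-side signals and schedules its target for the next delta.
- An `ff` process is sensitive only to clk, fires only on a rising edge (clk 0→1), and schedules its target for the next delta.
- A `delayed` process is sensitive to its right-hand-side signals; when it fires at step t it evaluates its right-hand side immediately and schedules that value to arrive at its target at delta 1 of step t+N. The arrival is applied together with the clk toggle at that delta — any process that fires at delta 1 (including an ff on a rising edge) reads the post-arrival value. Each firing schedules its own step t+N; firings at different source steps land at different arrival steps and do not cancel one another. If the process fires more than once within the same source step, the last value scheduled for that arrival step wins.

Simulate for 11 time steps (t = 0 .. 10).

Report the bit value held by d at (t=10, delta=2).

0

[bits: d,j,clk,c,b,e,h,g,f,a]
t=0: Δ0=1000100000 Δ1=1010100000 Δ2=0010000001 | 2Δ
t=1: Δ0=0010000001 Δ1=0000000001 | 1Δ
t=2: Δ0=0000000001 Δ1=0110000001 Δ2=0110000011 Δ3=0110010011 Δ4=0111010011 | 4Δ
t=3: Δ0=0111010011 Δ1=0101010011 | 1Δ
t=4: Δ0=0101010011 Δ1=0111010011 Δ2=1111010010 | 2Δ
t=5: Δ0=1111010010 Δ1=1101010010 | 1Δ
t=6: Δ0=1101010010 Δ1=1011010010 Δ2=1011010000 Δ3=1011000000 Δ4=1010000000 | 4Δ
t=7: Δ0=1010000000 Δ1=1000000000 | 1Δ
t=8: Δ0=1000000000 Δ1=1010000000 Δ2=0010000001 | 2Δ
t=9: Δ0=0010000001 Δ1=0000000001 | 1Δ
t=10: Δ0=0000000001 Δ1=0110000001 Δ2=0110000011 Δ3=0110010011 Δ4=0111010011 | 4Δ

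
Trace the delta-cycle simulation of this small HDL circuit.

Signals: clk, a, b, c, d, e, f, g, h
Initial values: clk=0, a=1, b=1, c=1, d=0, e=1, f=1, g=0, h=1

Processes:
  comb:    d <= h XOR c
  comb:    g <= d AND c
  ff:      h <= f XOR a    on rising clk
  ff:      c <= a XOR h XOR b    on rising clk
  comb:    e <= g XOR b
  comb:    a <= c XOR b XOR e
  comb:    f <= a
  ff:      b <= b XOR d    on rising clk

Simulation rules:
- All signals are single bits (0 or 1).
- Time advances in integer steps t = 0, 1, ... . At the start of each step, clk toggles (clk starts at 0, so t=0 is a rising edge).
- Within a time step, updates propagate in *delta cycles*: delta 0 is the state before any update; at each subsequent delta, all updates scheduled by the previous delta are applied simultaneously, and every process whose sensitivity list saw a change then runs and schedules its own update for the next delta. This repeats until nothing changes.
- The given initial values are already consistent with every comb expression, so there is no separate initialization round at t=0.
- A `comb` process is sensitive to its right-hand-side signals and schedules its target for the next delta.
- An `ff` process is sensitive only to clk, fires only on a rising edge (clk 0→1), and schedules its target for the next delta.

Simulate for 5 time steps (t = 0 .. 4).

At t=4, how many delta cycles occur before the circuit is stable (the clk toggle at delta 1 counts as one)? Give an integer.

t=0 Δ0: a=1 e=1 d=0 b=1 h=1 clk=0 f=1 c=1 g=0
  Δ1: clk:0→1
  Δ2: h:1→0
  Δ3: d:0→1
  Δ4: g:0→1
  Δ5: e:1→0
  Δ6: a:1→0
  Δ7: f:1→0
  (7Δ to stable)
t=1 Δ0: a=0 e=0 d=1 b=1 h=0 clk=1 f=0 c=1 g=1
  Δ1: clk:1→0
  (1Δ to stable)
t=2 Δ0: a=0 e=0 d=1 b=1 h=0 clk=0 f=0 c=1 g=1
  Δ1: clk:0→1
  Δ2: b:1→0
  Δ3: a:0→1, e:0→1
  Δ4: a:1→0, f:0→1
  Δ5: f:1→0
  (5Δ to stable)
t=3 Δ0: a=0 e=1 d=1 b=0 h=0 clk=1 f=0 c=1 g=1
  Δ1: clk:1→0
  (1Δ to stable)
t=4 Δ0: a=0 e=1 d=1 b=0 h=0 clk=0 f=0 c=1 g=1
  Δ1: clk:0→1
  Δ2: b:0→1, c:1→0
  Δ3: e:1→0, d:1→0, g:1→0
  Δ4: a:0→1, e:0→1
  Δ5: a:1→0, f:0→1
  Δ6: f:1→0
  (6Δ to stable)

6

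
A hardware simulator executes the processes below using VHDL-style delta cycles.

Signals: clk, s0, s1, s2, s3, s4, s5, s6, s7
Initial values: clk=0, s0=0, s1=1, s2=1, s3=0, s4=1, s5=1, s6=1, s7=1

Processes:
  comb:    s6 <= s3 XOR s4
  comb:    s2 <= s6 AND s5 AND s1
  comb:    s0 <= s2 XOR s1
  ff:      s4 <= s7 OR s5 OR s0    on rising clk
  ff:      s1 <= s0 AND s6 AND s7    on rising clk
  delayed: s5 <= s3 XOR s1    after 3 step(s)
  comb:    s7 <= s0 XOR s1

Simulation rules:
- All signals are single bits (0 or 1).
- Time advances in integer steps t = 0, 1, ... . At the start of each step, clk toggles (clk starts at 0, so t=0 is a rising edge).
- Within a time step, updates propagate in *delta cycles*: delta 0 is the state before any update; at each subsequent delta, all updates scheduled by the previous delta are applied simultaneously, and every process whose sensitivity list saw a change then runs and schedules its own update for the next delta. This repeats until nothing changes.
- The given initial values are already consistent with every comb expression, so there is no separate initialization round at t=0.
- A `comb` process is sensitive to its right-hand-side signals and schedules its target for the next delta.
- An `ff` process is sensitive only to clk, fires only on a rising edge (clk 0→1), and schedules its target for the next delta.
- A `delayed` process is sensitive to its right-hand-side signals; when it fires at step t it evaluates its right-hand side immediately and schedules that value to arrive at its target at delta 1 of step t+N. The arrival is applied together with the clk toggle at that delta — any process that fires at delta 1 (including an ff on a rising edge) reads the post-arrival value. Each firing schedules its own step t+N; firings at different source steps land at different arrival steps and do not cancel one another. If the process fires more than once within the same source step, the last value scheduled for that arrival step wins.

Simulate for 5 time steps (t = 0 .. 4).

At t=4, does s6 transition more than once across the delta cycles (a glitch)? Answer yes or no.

t=0 Δ0: s5=1 s1=1 s0=0 clk=0 s2=1 s3=0 s6=1 s4=1 s7=1
  Δ1: clk:0→1
  Δ2: s1:1→0
  Δ3: s0:0→1, s2:1→0, s7:1→0
  Δ4: s0:1→0, s7:0→1
  Δ5: s7:1→0
  (5Δ to stable)
t=1 Δ0: s5=1 s1=0 s0=0 clk=1 s2=0 s3=0 s6=1 s4=1 s7=0
  Δ1: clk:1→0
  (1Δ to stable)
t=2 Δ0: s5=1 s1=0 s0=0 clk=0 s2=0 s3=0 s6=1 s4=1 s7=0
  Δ1: clk:0→1
  (1Δ to stable)
t=3 Δ0: s5=1 s1=0 s0=0 clk=1 s2=0 s3=0 s6=1 s4=1 s7=0
  Δ1: s5:1→0, clk:1→0
  (1Δ to stable)
t=4 Δ0: s5=0 s1=0 s0=0 clk=0 s2=0 s3=0 s6=1 s4=1 s7=0
  Δ1: clk:0→1
  Δ2: s4:1→0
  Δ3: s6:1→0
  (3Δ to stable)

no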